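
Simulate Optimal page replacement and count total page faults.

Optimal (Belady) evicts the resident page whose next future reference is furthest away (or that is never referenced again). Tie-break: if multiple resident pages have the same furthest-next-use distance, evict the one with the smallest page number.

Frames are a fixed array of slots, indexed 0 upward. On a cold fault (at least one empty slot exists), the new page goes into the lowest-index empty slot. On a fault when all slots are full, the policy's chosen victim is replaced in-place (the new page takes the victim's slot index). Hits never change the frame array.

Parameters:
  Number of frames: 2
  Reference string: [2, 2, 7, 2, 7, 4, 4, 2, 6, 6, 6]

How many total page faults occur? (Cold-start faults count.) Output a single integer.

Step 0: ref 2 → FAULT, frames=[2,-]
Step 1: ref 2 → HIT, frames=[2,-]
Step 2: ref 7 → FAULT, frames=[2,7]
Step 3: ref 2 → HIT, frames=[2,7]
Step 4: ref 7 → HIT, frames=[2,7]
Step 5: ref 4 → FAULT (evict 7), frames=[2,4]
Step 6: ref 4 → HIT, frames=[2,4]
Step 7: ref 2 → HIT, frames=[2,4]
Step 8: ref 6 → FAULT (evict 2), frames=[6,4]
Step 9: ref 6 → HIT, frames=[6,4]
Step 10: ref 6 → HIT, frames=[6,4]
Total faults: 4

Answer: 4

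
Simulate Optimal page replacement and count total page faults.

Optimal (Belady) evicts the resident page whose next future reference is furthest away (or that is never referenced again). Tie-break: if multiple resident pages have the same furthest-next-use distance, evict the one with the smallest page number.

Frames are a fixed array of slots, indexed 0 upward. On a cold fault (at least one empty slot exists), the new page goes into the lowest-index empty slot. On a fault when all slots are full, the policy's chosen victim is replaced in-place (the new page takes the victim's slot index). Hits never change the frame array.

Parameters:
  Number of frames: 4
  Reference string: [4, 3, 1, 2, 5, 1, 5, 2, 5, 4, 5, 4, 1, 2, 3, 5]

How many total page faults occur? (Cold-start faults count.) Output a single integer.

Answer: 6

Derivation:
Step 0: ref 4 → FAULT, frames=[4,-,-,-]
Step 1: ref 3 → FAULT, frames=[4,3,-,-]
Step 2: ref 1 → FAULT, frames=[4,3,1,-]
Step 3: ref 2 → FAULT, frames=[4,3,1,2]
Step 4: ref 5 → FAULT (evict 3), frames=[4,5,1,2]
Step 5: ref 1 → HIT, frames=[4,5,1,2]
Step 6: ref 5 → HIT, frames=[4,5,1,2]
Step 7: ref 2 → HIT, frames=[4,5,1,2]
Step 8: ref 5 → HIT, frames=[4,5,1,2]
Step 9: ref 4 → HIT, frames=[4,5,1,2]
Step 10: ref 5 → HIT, frames=[4,5,1,2]
Step 11: ref 4 → HIT, frames=[4,5,1,2]
Step 12: ref 1 → HIT, frames=[4,5,1,2]
Step 13: ref 2 → HIT, frames=[4,5,1,2]
Step 14: ref 3 → FAULT (evict 1), frames=[4,5,3,2]
Step 15: ref 5 → HIT, frames=[4,5,3,2]
Total faults: 6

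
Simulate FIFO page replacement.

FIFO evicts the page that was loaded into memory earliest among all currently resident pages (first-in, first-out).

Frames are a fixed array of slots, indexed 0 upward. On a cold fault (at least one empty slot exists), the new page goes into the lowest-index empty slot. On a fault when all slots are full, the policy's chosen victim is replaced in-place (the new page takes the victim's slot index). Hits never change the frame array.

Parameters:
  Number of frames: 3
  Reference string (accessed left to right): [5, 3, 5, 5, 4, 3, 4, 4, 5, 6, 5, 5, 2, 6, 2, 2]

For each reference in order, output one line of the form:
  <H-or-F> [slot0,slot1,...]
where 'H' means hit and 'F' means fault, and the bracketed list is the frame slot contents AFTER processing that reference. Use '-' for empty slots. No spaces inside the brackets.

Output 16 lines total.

F [5,-,-]
F [5,3,-]
H [5,3,-]
H [5,3,-]
F [5,3,4]
H [5,3,4]
H [5,3,4]
H [5,3,4]
H [5,3,4]
F [6,3,4]
F [6,5,4]
H [6,5,4]
F [6,5,2]
H [6,5,2]
H [6,5,2]
H [6,5,2]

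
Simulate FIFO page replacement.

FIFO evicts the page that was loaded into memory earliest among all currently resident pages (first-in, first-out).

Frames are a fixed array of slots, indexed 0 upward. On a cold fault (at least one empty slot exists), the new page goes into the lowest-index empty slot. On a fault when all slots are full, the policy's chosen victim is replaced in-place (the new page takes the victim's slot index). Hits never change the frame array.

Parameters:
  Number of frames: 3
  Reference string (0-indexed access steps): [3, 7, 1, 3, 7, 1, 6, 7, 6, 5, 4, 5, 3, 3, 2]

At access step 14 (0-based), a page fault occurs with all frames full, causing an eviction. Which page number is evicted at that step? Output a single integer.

Step 0: ref 3 -> FAULT, frames=[3,-,-]
Step 1: ref 7 -> FAULT, frames=[3,7,-]
Step 2: ref 1 -> FAULT, frames=[3,7,1]
Step 3: ref 3 -> HIT, frames=[3,7,1]
Step 4: ref 7 -> HIT, frames=[3,7,1]
Step 5: ref 1 -> HIT, frames=[3,7,1]
Step 6: ref 6 -> FAULT, evict 3, frames=[6,7,1]
Step 7: ref 7 -> HIT, frames=[6,7,1]
Step 8: ref 6 -> HIT, frames=[6,7,1]
Step 9: ref 5 -> FAULT, evict 7, frames=[6,5,1]
Step 10: ref 4 -> FAULT, evict 1, frames=[6,5,4]
Step 11: ref 5 -> HIT, frames=[6,5,4]
Step 12: ref 3 -> FAULT, evict 6, frames=[3,5,4]
Step 13: ref 3 -> HIT, frames=[3,5,4]
Step 14: ref 2 -> FAULT, evict 5, frames=[3,2,4]
At step 14: evicted page 5

Answer: 5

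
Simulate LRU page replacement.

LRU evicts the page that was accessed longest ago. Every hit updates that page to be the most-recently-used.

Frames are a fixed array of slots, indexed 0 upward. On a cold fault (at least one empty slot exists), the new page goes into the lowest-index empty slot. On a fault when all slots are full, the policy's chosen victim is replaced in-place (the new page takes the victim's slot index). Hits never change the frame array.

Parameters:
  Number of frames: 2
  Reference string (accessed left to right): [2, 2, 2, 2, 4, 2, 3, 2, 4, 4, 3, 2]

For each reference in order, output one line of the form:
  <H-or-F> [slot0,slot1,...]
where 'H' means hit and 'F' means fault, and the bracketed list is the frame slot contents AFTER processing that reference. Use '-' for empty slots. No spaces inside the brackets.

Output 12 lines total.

F [2,-]
H [2,-]
H [2,-]
H [2,-]
F [2,4]
H [2,4]
F [2,3]
H [2,3]
F [2,4]
H [2,4]
F [3,4]
F [3,2]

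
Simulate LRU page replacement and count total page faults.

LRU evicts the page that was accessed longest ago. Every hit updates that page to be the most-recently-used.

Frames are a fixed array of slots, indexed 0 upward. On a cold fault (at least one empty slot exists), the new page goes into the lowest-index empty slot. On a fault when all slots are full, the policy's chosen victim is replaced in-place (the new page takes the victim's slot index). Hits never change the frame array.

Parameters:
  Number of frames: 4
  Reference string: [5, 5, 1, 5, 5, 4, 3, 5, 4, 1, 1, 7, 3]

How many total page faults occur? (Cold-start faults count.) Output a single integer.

Step 0: ref 5 → FAULT, frames=[5,-,-,-]
Step 1: ref 5 → HIT, frames=[5,-,-,-]
Step 2: ref 1 → FAULT, frames=[5,1,-,-]
Step 3: ref 5 → HIT, frames=[5,1,-,-]
Step 4: ref 5 → HIT, frames=[5,1,-,-]
Step 5: ref 4 → FAULT, frames=[5,1,4,-]
Step 6: ref 3 → FAULT, frames=[5,1,4,3]
Step 7: ref 5 → HIT, frames=[5,1,4,3]
Step 8: ref 4 → HIT, frames=[5,1,4,3]
Step 9: ref 1 → HIT, frames=[5,1,4,3]
Step 10: ref 1 → HIT, frames=[5,1,4,3]
Step 11: ref 7 → FAULT (evict 3), frames=[5,1,4,7]
Step 12: ref 3 → FAULT (evict 5), frames=[3,1,4,7]
Total faults: 6

Answer: 6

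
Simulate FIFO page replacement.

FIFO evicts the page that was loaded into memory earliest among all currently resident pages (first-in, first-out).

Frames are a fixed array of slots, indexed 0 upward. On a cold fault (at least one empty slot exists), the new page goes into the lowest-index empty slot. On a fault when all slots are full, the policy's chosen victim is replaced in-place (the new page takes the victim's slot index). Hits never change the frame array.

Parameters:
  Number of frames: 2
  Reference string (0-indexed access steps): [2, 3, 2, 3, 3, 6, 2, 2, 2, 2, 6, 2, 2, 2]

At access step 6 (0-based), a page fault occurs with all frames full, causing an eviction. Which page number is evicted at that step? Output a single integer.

Step 0: ref 2 -> FAULT, frames=[2,-]
Step 1: ref 3 -> FAULT, frames=[2,3]
Step 2: ref 2 -> HIT, frames=[2,3]
Step 3: ref 3 -> HIT, frames=[2,3]
Step 4: ref 3 -> HIT, frames=[2,3]
Step 5: ref 6 -> FAULT, evict 2, frames=[6,3]
Step 6: ref 2 -> FAULT, evict 3, frames=[6,2]
At step 6: evicted page 3

Answer: 3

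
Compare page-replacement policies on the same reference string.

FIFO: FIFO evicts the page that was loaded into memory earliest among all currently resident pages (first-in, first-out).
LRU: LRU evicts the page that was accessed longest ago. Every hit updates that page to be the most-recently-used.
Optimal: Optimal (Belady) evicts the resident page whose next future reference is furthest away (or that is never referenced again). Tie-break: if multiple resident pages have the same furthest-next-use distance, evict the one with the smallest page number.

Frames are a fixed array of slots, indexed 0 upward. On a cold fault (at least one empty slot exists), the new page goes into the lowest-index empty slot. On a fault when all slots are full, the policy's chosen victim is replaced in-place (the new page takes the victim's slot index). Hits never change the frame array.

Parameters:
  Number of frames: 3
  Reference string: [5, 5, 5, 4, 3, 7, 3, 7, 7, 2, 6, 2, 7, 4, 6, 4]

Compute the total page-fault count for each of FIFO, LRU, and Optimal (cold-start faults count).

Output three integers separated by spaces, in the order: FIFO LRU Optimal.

--- FIFO ---
  step 0: ref 5 -> FAULT, frames=[5,-,-] (faults so far: 1)
  step 1: ref 5 -> HIT, frames=[5,-,-] (faults so far: 1)
  step 2: ref 5 -> HIT, frames=[5,-,-] (faults so far: 1)
  step 3: ref 4 -> FAULT, frames=[5,4,-] (faults so far: 2)
  step 4: ref 3 -> FAULT, frames=[5,4,3] (faults so far: 3)
  step 5: ref 7 -> FAULT, evict 5, frames=[7,4,3] (faults so far: 4)
  step 6: ref 3 -> HIT, frames=[7,4,3] (faults so far: 4)
  step 7: ref 7 -> HIT, frames=[7,4,3] (faults so far: 4)
  step 8: ref 7 -> HIT, frames=[7,4,3] (faults so far: 4)
  step 9: ref 2 -> FAULT, evict 4, frames=[7,2,3] (faults so far: 5)
  step 10: ref 6 -> FAULT, evict 3, frames=[7,2,6] (faults so far: 6)
  step 11: ref 2 -> HIT, frames=[7,2,6] (faults so far: 6)
  step 12: ref 7 -> HIT, frames=[7,2,6] (faults so far: 6)
  step 13: ref 4 -> FAULT, evict 7, frames=[4,2,6] (faults so far: 7)
  step 14: ref 6 -> HIT, frames=[4,2,6] (faults so far: 7)
  step 15: ref 4 -> HIT, frames=[4,2,6] (faults so far: 7)
  FIFO total faults: 7
--- LRU ---
  step 0: ref 5 -> FAULT, frames=[5,-,-] (faults so far: 1)
  step 1: ref 5 -> HIT, frames=[5,-,-] (faults so far: 1)
  step 2: ref 5 -> HIT, frames=[5,-,-] (faults so far: 1)
  step 3: ref 4 -> FAULT, frames=[5,4,-] (faults so far: 2)
  step 4: ref 3 -> FAULT, frames=[5,4,3] (faults so far: 3)
  step 5: ref 7 -> FAULT, evict 5, frames=[7,4,3] (faults so far: 4)
  step 6: ref 3 -> HIT, frames=[7,4,3] (faults so far: 4)
  step 7: ref 7 -> HIT, frames=[7,4,3] (faults so far: 4)
  step 8: ref 7 -> HIT, frames=[7,4,3] (faults so far: 4)
  step 9: ref 2 -> FAULT, evict 4, frames=[7,2,3] (faults so far: 5)
  step 10: ref 6 -> FAULT, evict 3, frames=[7,2,6] (faults so far: 6)
  step 11: ref 2 -> HIT, frames=[7,2,6] (faults so far: 6)
  step 12: ref 7 -> HIT, frames=[7,2,6] (faults so far: 6)
  step 13: ref 4 -> FAULT, evict 6, frames=[7,2,4] (faults so far: 7)
  step 14: ref 6 -> FAULT, evict 2, frames=[7,6,4] (faults so far: 8)
  step 15: ref 4 -> HIT, frames=[7,6,4] (faults so far: 8)
  LRU total faults: 8
--- Optimal ---
  step 0: ref 5 -> FAULT, frames=[5,-,-] (faults so far: 1)
  step 1: ref 5 -> HIT, frames=[5,-,-] (faults so far: 1)
  step 2: ref 5 -> HIT, frames=[5,-,-] (faults so far: 1)
  step 3: ref 4 -> FAULT, frames=[5,4,-] (faults so far: 2)
  step 4: ref 3 -> FAULT, frames=[5,4,3] (faults so far: 3)
  step 5: ref 7 -> FAULT, evict 5, frames=[7,4,3] (faults so far: 4)
  step 6: ref 3 -> HIT, frames=[7,4,3] (faults so far: 4)
  step 7: ref 7 -> HIT, frames=[7,4,3] (faults so far: 4)
  step 8: ref 7 -> HIT, frames=[7,4,3] (faults so far: 4)
  step 9: ref 2 -> FAULT, evict 3, frames=[7,4,2] (faults so far: 5)
  step 10: ref 6 -> FAULT, evict 4, frames=[7,6,2] (faults so far: 6)
  step 11: ref 2 -> HIT, frames=[7,6,2] (faults so far: 6)
  step 12: ref 7 -> HIT, frames=[7,6,2] (faults so far: 6)
  step 13: ref 4 -> FAULT, evict 2, frames=[7,6,4] (faults so far: 7)
  step 14: ref 6 -> HIT, frames=[7,6,4] (faults so far: 7)
  step 15: ref 4 -> HIT, frames=[7,6,4] (faults so far: 7)
  Optimal total faults: 7

Answer: 7 8 7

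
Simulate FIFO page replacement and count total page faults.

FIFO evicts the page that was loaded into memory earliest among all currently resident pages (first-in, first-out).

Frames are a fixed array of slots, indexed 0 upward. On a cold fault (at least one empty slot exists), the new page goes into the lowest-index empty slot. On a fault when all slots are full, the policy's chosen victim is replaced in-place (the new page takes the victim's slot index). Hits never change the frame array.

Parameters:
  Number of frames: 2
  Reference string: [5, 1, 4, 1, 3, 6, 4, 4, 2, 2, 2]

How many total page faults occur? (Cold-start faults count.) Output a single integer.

Step 0: ref 5 → FAULT, frames=[5,-]
Step 1: ref 1 → FAULT, frames=[5,1]
Step 2: ref 4 → FAULT (evict 5), frames=[4,1]
Step 3: ref 1 → HIT, frames=[4,1]
Step 4: ref 3 → FAULT (evict 1), frames=[4,3]
Step 5: ref 6 → FAULT (evict 4), frames=[6,3]
Step 6: ref 4 → FAULT (evict 3), frames=[6,4]
Step 7: ref 4 → HIT, frames=[6,4]
Step 8: ref 2 → FAULT (evict 6), frames=[2,4]
Step 9: ref 2 → HIT, frames=[2,4]
Step 10: ref 2 → HIT, frames=[2,4]
Total faults: 7

Answer: 7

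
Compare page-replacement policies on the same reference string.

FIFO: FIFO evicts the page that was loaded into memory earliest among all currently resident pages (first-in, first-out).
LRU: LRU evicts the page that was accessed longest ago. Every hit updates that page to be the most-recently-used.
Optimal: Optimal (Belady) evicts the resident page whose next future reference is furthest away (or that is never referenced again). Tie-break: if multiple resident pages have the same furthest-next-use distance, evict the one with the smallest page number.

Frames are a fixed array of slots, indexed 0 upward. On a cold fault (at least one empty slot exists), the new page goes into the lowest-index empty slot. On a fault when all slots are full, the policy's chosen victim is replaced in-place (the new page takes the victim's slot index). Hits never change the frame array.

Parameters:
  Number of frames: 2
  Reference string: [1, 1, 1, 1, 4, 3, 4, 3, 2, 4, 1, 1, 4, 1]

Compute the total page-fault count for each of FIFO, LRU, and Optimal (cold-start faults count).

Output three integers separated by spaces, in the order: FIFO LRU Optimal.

Answer: 6 6 5

Derivation:
--- FIFO ---
  step 0: ref 1 -> FAULT, frames=[1,-] (faults so far: 1)
  step 1: ref 1 -> HIT, frames=[1,-] (faults so far: 1)
  step 2: ref 1 -> HIT, frames=[1,-] (faults so far: 1)
  step 3: ref 1 -> HIT, frames=[1,-] (faults so far: 1)
  step 4: ref 4 -> FAULT, frames=[1,4] (faults so far: 2)
  step 5: ref 3 -> FAULT, evict 1, frames=[3,4] (faults so far: 3)
  step 6: ref 4 -> HIT, frames=[3,4] (faults so far: 3)
  step 7: ref 3 -> HIT, frames=[3,4] (faults so far: 3)
  step 8: ref 2 -> FAULT, evict 4, frames=[3,2] (faults so far: 4)
  step 9: ref 4 -> FAULT, evict 3, frames=[4,2] (faults so far: 5)
  step 10: ref 1 -> FAULT, evict 2, frames=[4,1] (faults so far: 6)
  step 11: ref 1 -> HIT, frames=[4,1] (faults so far: 6)
  step 12: ref 4 -> HIT, frames=[4,1] (faults so far: 6)
  step 13: ref 1 -> HIT, frames=[4,1] (faults so far: 6)
  FIFO total faults: 6
--- LRU ---
  step 0: ref 1 -> FAULT, frames=[1,-] (faults so far: 1)
  step 1: ref 1 -> HIT, frames=[1,-] (faults so far: 1)
  step 2: ref 1 -> HIT, frames=[1,-] (faults so far: 1)
  step 3: ref 1 -> HIT, frames=[1,-] (faults so far: 1)
  step 4: ref 4 -> FAULT, frames=[1,4] (faults so far: 2)
  step 5: ref 3 -> FAULT, evict 1, frames=[3,4] (faults so far: 3)
  step 6: ref 4 -> HIT, frames=[3,4] (faults so far: 3)
  step 7: ref 3 -> HIT, frames=[3,4] (faults so far: 3)
  step 8: ref 2 -> FAULT, evict 4, frames=[3,2] (faults so far: 4)
  step 9: ref 4 -> FAULT, evict 3, frames=[4,2] (faults so far: 5)
  step 10: ref 1 -> FAULT, evict 2, frames=[4,1] (faults so far: 6)
  step 11: ref 1 -> HIT, frames=[4,1] (faults so far: 6)
  step 12: ref 4 -> HIT, frames=[4,1] (faults so far: 6)
  step 13: ref 1 -> HIT, frames=[4,1] (faults so far: 6)
  LRU total faults: 6
--- Optimal ---
  step 0: ref 1 -> FAULT, frames=[1,-] (faults so far: 1)
  step 1: ref 1 -> HIT, frames=[1,-] (faults so far: 1)
  step 2: ref 1 -> HIT, frames=[1,-] (faults so far: 1)
  step 3: ref 1 -> HIT, frames=[1,-] (faults so far: 1)
  step 4: ref 4 -> FAULT, frames=[1,4] (faults so far: 2)
  step 5: ref 3 -> FAULT, evict 1, frames=[3,4] (faults so far: 3)
  step 6: ref 4 -> HIT, frames=[3,4] (faults so far: 3)
  step 7: ref 3 -> HIT, frames=[3,4] (faults so far: 3)
  step 8: ref 2 -> FAULT, evict 3, frames=[2,4] (faults so far: 4)
  step 9: ref 4 -> HIT, frames=[2,4] (faults so far: 4)
  step 10: ref 1 -> FAULT, evict 2, frames=[1,4] (faults so far: 5)
  step 11: ref 1 -> HIT, frames=[1,4] (faults so far: 5)
  step 12: ref 4 -> HIT, frames=[1,4] (faults so far: 5)
  step 13: ref 1 -> HIT, frames=[1,4] (faults so far: 5)
  Optimal total faults: 5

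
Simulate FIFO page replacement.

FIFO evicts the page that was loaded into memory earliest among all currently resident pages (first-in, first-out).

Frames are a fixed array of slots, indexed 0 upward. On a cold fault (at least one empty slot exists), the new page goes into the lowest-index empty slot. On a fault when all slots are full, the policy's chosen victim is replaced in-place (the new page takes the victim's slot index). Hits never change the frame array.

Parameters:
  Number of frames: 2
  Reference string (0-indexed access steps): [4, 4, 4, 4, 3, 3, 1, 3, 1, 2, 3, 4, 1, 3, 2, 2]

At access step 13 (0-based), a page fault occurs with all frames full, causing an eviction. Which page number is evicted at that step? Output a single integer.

Step 0: ref 4 -> FAULT, frames=[4,-]
Step 1: ref 4 -> HIT, frames=[4,-]
Step 2: ref 4 -> HIT, frames=[4,-]
Step 3: ref 4 -> HIT, frames=[4,-]
Step 4: ref 3 -> FAULT, frames=[4,3]
Step 5: ref 3 -> HIT, frames=[4,3]
Step 6: ref 1 -> FAULT, evict 4, frames=[1,3]
Step 7: ref 3 -> HIT, frames=[1,3]
Step 8: ref 1 -> HIT, frames=[1,3]
Step 9: ref 2 -> FAULT, evict 3, frames=[1,2]
Step 10: ref 3 -> FAULT, evict 1, frames=[3,2]
Step 11: ref 4 -> FAULT, evict 2, frames=[3,4]
Step 12: ref 1 -> FAULT, evict 3, frames=[1,4]
Step 13: ref 3 -> FAULT, evict 4, frames=[1,3]
At step 13: evicted page 4

Answer: 4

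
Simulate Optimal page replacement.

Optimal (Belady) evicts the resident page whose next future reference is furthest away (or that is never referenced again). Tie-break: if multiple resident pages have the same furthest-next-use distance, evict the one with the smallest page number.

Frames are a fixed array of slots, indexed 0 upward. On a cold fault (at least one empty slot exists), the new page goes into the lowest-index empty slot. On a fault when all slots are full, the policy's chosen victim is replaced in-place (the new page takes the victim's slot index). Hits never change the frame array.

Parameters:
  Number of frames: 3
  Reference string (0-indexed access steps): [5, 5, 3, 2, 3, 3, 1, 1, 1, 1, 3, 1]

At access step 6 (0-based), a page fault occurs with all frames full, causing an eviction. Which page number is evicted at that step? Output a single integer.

Answer: 2

Derivation:
Step 0: ref 5 -> FAULT, frames=[5,-,-]
Step 1: ref 5 -> HIT, frames=[5,-,-]
Step 2: ref 3 -> FAULT, frames=[5,3,-]
Step 3: ref 2 -> FAULT, frames=[5,3,2]
Step 4: ref 3 -> HIT, frames=[5,3,2]
Step 5: ref 3 -> HIT, frames=[5,3,2]
Step 6: ref 1 -> FAULT, evict 2, frames=[5,3,1]
At step 6: evicted page 2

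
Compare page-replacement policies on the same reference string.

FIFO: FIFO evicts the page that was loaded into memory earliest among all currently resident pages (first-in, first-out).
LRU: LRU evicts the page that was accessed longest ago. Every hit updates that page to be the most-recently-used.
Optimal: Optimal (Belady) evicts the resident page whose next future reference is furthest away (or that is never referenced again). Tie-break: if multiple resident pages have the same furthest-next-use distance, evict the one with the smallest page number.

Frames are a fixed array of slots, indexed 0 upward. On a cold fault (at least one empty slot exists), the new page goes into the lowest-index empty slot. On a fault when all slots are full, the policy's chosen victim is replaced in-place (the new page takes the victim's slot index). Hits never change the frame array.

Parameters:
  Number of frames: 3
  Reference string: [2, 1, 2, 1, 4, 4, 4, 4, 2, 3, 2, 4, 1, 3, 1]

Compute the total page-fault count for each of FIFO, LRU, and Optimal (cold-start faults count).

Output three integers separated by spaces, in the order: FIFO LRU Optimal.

--- FIFO ---
  step 0: ref 2 -> FAULT, frames=[2,-,-] (faults so far: 1)
  step 1: ref 1 -> FAULT, frames=[2,1,-] (faults so far: 2)
  step 2: ref 2 -> HIT, frames=[2,1,-] (faults so far: 2)
  step 3: ref 1 -> HIT, frames=[2,1,-] (faults so far: 2)
  step 4: ref 4 -> FAULT, frames=[2,1,4] (faults so far: 3)
  step 5: ref 4 -> HIT, frames=[2,1,4] (faults so far: 3)
  step 6: ref 4 -> HIT, frames=[2,1,4] (faults so far: 3)
  step 7: ref 4 -> HIT, frames=[2,1,4] (faults so far: 3)
  step 8: ref 2 -> HIT, frames=[2,1,4] (faults so far: 3)
  step 9: ref 3 -> FAULT, evict 2, frames=[3,1,4] (faults so far: 4)
  step 10: ref 2 -> FAULT, evict 1, frames=[3,2,4] (faults so far: 5)
  step 11: ref 4 -> HIT, frames=[3,2,4] (faults so far: 5)
  step 12: ref 1 -> FAULT, evict 4, frames=[3,2,1] (faults so far: 6)
  step 13: ref 3 -> HIT, frames=[3,2,1] (faults so far: 6)
  step 14: ref 1 -> HIT, frames=[3,2,1] (faults so far: 6)
  FIFO total faults: 6
--- LRU ---
  step 0: ref 2 -> FAULT, frames=[2,-,-] (faults so far: 1)
  step 1: ref 1 -> FAULT, frames=[2,1,-] (faults so far: 2)
  step 2: ref 2 -> HIT, frames=[2,1,-] (faults so far: 2)
  step 3: ref 1 -> HIT, frames=[2,1,-] (faults so far: 2)
  step 4: ref 4 -> FAULT, frames=[2,1,4] (faults so far: 3)
  step 5: ref 4 -> HIT, frames=[2,1,4] (faults so far: 3)
  step 6: ref 4 -> HIT, frames=[2,1,4] (faults so far: 3)
  step 7: ref 4 -> HIT, frames=[2,1,4] (faults so far: 3)
  step 8: ref 2 -> HIT, frames=[2,1,4] (faults so far: 3)
  step 9: ref 3 -> FAULT, evict 1, frames=[2,3,4] (faults so far: 4)
  step 10: ref 2 -> HIT, frames=[2,3,4] (faults so far: 4)
  step 11: ref 4 -> HIT, frames=[2,3,4] (faults so far: 4)
  step 12: ref 1 -> FAULT, evict 3, frames=[2,1,4] (faults so far: 5)
  step 13: ref 3 -> FAULT, evict 2, frames=[3,1,4] (faults so far: 6)
  step 14: ref 1 -> HIT, frames=[3,1,4] (faults so far: 6)
  LRU total faults: 6
--- Optimal ---
  step 0: ref 2 -> FAULT, frames=[2,-,-] (faults so far: 1)
  step 1: ref 1 -> FAULT, frames=[2,1,-] (faults so far: 2)
  step 2: ref 2 -> HIT, frames=[2,1,-] (faults so far: 2)
  step 3: ref 1 -> HIT, frames=[2,1,-] (faults so far: 2)
  step 4: ref 4 -> FAULT, frames=[2,1,4] (faults so far: 3)
  step 5: ref 4 -> HIT, frames=[2,1,4] (faults so far: 3)
  step 6: ref 4 -> HIT, frames=[2,1,4] (faults so far: 3)
  step 7: ref 4 -> HIT, frames=[2,1,4] (faults so far: 3)
  step 8: ref 2 -> HIT, frames=[2,1,4] (faults so far: 3)
  step 9: ref 3 -> FAULT, evict 1, frames=[2,3,4] (faults so far: 4)
  step 10: ref 2 -> HIT, frames=[2,3,4] (faults so far: 4)
  step 11: ref 4 -> HIT, frames=[2,3,4] (faults so far: 4)
  step 12: ref 1 -> FAULT, evict 2, frames=[1,3,4] (faults so far: 5)
  step 13: ref 3 -> HIT, frames=[1,3,4] (faults so far: 5)
  step 14: ref 1 -> HIT, frames=[1,3,4] (faults so far: 5)
  Optimal total faults: 5

Answer: 6 6 5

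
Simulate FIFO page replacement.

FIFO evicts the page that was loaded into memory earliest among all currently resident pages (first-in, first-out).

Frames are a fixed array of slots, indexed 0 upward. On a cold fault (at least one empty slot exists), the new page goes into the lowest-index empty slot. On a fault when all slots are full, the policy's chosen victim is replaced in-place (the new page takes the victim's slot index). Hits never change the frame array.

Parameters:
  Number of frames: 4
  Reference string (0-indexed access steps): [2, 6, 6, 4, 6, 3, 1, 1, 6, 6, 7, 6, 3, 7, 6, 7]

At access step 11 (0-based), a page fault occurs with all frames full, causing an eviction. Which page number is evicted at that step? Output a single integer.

Answer: 4

Derivation:
Step 0: ref 2 -> FAULT, frames=[2,-,-,-]
Step 1: ref 6 -> FAULT, frames=[2,6,-,-]
Step 2: ref 6 -> HIT, frames=[2,6,-,-]
Step 3: ref 4 -> FAULT, frames=[2,6,4,-]
Step 4: ref 6 -> HIT, frames=[2,6,4,-]
Step 5: ref 3 -> FAULT, frames=[2,6,4,3]
Step 6: ref 1 -> FAULT, evict 2, frames=[1,6,4,3]
Step 7: ref 1 -> HIT, frames=[1,6,4,3]
Step 8: ref 6 -> HIT, frames=[1,6,4,3]
Step 9: ref 6 -> HIT, frames=[1,6,4,3]
Step 10: ref 7 -> FAULT, evict 6, frames=[1,7,4,3]
Step 11: ref 6 -> FAULT, evict 4, frames=[1,7,6,3]
At step 11: evicted page 4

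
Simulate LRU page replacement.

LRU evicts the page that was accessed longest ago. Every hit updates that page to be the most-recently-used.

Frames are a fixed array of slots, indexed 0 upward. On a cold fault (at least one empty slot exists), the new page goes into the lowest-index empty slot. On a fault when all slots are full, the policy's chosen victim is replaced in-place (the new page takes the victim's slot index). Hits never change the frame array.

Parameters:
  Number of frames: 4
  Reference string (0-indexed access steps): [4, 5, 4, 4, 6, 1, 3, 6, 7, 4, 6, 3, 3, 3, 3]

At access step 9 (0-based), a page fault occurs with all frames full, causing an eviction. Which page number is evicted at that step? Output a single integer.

Step 0: ref 4 -> FAULT, frames=[4,-,-,-]
Step 1: ref 5 -> FAULT, frames=[4,5,-,-]
Step 2: ref 4 -> HIT, frames=[4,5,-,-]
Step 3: ref 4 -> HIT, frames=[4,5,-,-]
Step 4: ref 6 -> FAULT, frames=[4,5,6,-]
Step 5: ref 1 -> FAULT, frames=[4,5,6,1]
Step 6: ref 3 -> FAULT, evict 5, frames=[4,3,6,1]
Step 7: ref 6 -> HIT, frames=[4,3,6,1]
Step 8: ref 7 -> FAULT, evict 4, frames=[7,3,6,1]
Step 9: ref 4 -> FAULT, evict 1, frames=[7,3,6,4]
At step 9: evicted page 1

Answer: 1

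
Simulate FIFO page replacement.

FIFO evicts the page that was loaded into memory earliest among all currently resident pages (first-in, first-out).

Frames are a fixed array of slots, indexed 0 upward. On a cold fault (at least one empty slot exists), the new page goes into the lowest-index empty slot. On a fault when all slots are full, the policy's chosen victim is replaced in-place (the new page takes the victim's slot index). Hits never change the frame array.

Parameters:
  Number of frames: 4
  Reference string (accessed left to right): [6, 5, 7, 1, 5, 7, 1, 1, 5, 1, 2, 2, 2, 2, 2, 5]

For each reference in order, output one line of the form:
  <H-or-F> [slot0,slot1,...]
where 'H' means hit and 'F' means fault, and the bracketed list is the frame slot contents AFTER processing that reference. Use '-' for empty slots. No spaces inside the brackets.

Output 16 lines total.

F [6,-,-,-]
F [6,5,-,-]
F [6,5,7,-]
F [6,5,7,1]
H [6,5,7,1]
H [6,5,7,1]
H [6,5,7,1]
H [6,5,7,1]
H [6,5,7,1]
H [6,5,7,1]
F [2,5,7,1]
H [2,5,7,1]
H [2,5,7,1]
H [2,5,7,1]
H [2,5,7,1]
H [2,5,7,1]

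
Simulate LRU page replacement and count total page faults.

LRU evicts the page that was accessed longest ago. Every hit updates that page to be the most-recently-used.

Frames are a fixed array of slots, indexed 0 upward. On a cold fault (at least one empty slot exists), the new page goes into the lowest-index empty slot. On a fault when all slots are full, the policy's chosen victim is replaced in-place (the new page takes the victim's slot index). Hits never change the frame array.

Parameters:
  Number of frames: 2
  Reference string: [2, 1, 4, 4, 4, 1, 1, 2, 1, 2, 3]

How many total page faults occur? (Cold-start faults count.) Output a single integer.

Step 0: ref 2 → FAULT, frames=[2,-]
Step 1: ref 1 → FAULT, frames=[2,1]
Step 2: ref 4 → FAULT (evict 2), frames=[4,1]
Step 3: ref 4 → HIT, frames=[4,1]
Step 4: ref 4 → HIT, frames=[4,1]
Step 5: ref 1 → HIT, frames=[4,1]
Step 6: ref 1 → HIT, frames=[4,1]
Step 7: ref 2 → FAULT (evict 4), frames=[2,1]
Step 8: ref 1 → HIT, frames=[2,1]
Step 9: ref 2 → HIT, frames=[2,1]
Step 10: ref 3 → FAULT (evict 1), frames=[2,3]
Total faults: 5

Answer: 5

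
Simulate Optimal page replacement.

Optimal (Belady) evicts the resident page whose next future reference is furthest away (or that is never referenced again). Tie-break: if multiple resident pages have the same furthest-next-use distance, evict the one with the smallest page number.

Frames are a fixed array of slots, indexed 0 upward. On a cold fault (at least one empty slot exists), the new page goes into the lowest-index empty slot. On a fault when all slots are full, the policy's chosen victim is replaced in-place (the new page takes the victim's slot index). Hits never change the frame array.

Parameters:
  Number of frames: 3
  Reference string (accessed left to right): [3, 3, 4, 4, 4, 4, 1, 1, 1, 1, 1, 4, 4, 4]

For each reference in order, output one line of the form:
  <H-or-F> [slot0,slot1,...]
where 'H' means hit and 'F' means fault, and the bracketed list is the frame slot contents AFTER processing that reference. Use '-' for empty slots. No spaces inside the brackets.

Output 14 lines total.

F [3,-,-]
H [3,-,-]
F [3,4,-]
H [3,4,-]
H [3,4,-]
H [3,4,-]
F [3,4,1]
H [3,4,1]
H [3,4,1]
H [3,4,1]
H [3,4,1]
H [3,4,1]
H [3,4,1]
H [3,4,1]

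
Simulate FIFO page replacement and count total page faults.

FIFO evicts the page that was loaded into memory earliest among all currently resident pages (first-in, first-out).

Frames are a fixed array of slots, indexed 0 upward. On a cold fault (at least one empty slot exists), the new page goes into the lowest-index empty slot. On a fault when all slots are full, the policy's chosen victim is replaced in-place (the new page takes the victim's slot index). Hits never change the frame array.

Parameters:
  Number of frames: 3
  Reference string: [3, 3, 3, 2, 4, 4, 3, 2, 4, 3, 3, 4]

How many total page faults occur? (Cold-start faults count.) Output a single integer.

Step 0: ref 3 → FAULT, frames=[3,-,-]
Step 1: ref 3 → HIT, frames=[3,-,-]
Step 2: ref 3 → HIT, frames=[3,-,-]
Step 3: ref 2 → FAULT, frames=[3,2,-]
Step 4: ref 4 → FAULT, frames=[3,2,4]
Step 5: ref 4 → HIT, frames=[3,2,4]
Step 6: ref 3 → HIT, frames=[3,2,4]
Step 7: ref 2 → HIT, frames=[3,2,4]
Step 8: ref 4 → HIT, frames=[3,2,4]
Step 9: ref 3 → HIT, frames=[3,2,4]
Step 10: ref 3 → HIT, frames=[3,2,4]
Step 11: ref 4 → HIT, frames=[3,2,4]
Total faults: 3

Answer: 3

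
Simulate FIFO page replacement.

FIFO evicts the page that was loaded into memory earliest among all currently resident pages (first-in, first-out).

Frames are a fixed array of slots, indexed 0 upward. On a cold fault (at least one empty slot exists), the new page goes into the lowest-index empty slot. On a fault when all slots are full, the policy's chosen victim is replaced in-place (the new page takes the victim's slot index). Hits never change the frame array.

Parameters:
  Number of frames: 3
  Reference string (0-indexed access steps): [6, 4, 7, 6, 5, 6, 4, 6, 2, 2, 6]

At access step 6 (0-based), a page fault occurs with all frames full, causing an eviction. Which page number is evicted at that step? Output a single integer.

Answer: 7

Derivation:
Step 0: ref 6 -> FAULT, frames=[6,-,-]
Step 1: ref 4 -> FAULT, frames=[6,4,-]
Step 2: ref 7 -> FAULT, frames=[6,4,7]
Step 3: ref 6 -> HIT, frames=[6,4,7]
Step 4: ref 5 -> FAULT, evict 6, frames=[5,4,7]
Step 5: ref 6 -> FAULT, evict 4, frames=[5,6,7]
Step 6: ref 4 -> FAULT, evict 7, frames=[5,6,4]
At step 6: evicted page 7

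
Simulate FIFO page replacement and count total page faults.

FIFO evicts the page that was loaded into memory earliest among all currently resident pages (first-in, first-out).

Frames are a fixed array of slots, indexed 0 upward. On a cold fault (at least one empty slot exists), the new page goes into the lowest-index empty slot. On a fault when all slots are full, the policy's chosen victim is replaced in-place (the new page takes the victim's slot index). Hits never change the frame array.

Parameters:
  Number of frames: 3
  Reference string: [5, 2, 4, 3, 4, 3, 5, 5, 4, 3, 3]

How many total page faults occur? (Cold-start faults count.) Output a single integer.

Answer: 5

Derivation:
Step 0: ref 5 → FAULT, frames=[5,-,-]
Step 1: ref 2 → FAULT, frames=[5,2,-]
Step 2: ref 4 → FAULT, frames=[5,2,4]
Step 3: ref 3 → FAULT (evict 5), frames=[3,2,4]
Step 4: ref 4 → HIT, frames=[3,2,4]
Step 5: ref 3 → HIT, frames=[3,2,4]
Step 6: ref 5 → FAULT (evict 2), frames=[3,5,4]
Step 7: ref 5 → HIT, frames=[3,5,4]
Step 8: ref 4 → HIT, frames=[3,5,4]
Step 9: ref 3 → HIT, frames=[3,5,4]
Step 10: ref 3 → HIT, frames=[3,5,4]
Total faults: 5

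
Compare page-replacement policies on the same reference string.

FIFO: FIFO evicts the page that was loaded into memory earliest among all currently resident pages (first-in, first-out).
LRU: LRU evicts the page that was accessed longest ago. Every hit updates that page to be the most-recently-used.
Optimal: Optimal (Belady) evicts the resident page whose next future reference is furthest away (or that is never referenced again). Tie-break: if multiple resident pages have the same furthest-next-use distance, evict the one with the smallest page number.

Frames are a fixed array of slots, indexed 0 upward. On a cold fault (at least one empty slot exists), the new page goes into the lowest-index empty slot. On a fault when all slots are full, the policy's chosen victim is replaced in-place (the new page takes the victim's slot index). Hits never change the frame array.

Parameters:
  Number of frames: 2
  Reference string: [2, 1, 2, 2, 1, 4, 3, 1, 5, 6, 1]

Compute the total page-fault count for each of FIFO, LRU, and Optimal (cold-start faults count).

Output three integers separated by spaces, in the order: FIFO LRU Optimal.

--- FIFO ---
  step 0: ref 2 -> FAULT, frames=[2,-] (faults so far: 1)
  step 1: ref 1 -> FAULT, frames=[2,1] (faults so far: 2)
  step 2: ref 2 -> HIT, frames=[2,1] (faults so far: 2)
  step 3: ref 2 -> HIT, frames=[2,1] (faults so far: 2)
  step 4: ref 1 -> HIT, frames=[2,1] (faults so far: 2)
  step 5: ref 4 -> FAULT, evict 2, frames=[4,1] (faults so far: 3)
  step 6: ref 3 -> FAULT, evict 1, frames=[4,3] (faults so far: 4)
  step 7: ref 1 -> FAULT, evict 4, frames=[1,3] (faults so far: 5)
  step 8: ref 5 -> FAULT, evict 3, frames=[1,5] (faults so far: 6)
  step 9: ref 6 -> FAULT, evict 1, frames=[6,5] (faults so far: 7)
  step 10: ref 1 -> FAULT, evict 5, frames=[6,1] (faults so far: 8)
  FIFO total faults: 8
--- LRU ---
  step 0: ref 2 -> FAULT, frames=[2,-] (faults so far: 1)
  step 1: ref 1 -> FAULT, frames=[2,1] (faults so far: 2)
  step 2: ref 2 -> HIT, frames=[2,1] (faults so far: 2)
  step 3: ref 2 -> HIT, frames=[2,1] (faults so far: 2)
  step 4: ref 1 -> HIT, frames=[2,1] (faults so far: 2)
  step 5: ref 4 -> FAULT, evict 2, frames=[4,1] (faults so far: 3)
  step 6: ref 3 -> FAULT, evict 1, frames=[4,3] (faults so far: 4)
  step 7: ref 1 -> FAULT, evict 4, frames=[1,3] (faults so far: 5)
  step 8: ref 5 -> FAULT, evict 3, frames=[1,5] (faults so far: 6)
  step 9: ref 6 -> FAULT, evict 1, frames=[6,5] (faults so far: 7)
  step 10: ref 1 -> FAULT, evict 5, frames=[6,1] (faults so far: 8)
  LRU total faults: 8
--- Optimal ---
  step 0: ref 2 -> FAULT, frames=[2,-] (faults so far: 1)
  step 1: ref 1 -> FAULT, frames=[2,1] (faults so far: 2)
  step 2: ref 2 -> HIT, frames=[2,1] (faults so far: 2)
  step 3: ref 2 -> HIT, frames=[2,1] (faults so far: 2)
  step 4: ref 1 -> HIT, frames=[2,1] (faults so far: 2)
  step 5: ref 4 -> FAULT, evict 2, frames=[4,1] (faults so far: 3)
  step 6: ref 3 -> FAULT, evict 4, frames=[3,1] (faults so far: 4)
  step 7: ref 1 -> HIT, frames=[3,1] (faults so far: 4)
  step 8: ref 5 -> FAULT, evict 3, frames=[5,1] (faults so far: 5)
  step 9: ref 6 -> FAULT, evict 5, frames=[6,1] (faults so far: 6)
  step 10: ref 1 -> HIT, frames=[6,1] (faults so far: 6)
  Optimal total faults: 6

Answer: 8 8 6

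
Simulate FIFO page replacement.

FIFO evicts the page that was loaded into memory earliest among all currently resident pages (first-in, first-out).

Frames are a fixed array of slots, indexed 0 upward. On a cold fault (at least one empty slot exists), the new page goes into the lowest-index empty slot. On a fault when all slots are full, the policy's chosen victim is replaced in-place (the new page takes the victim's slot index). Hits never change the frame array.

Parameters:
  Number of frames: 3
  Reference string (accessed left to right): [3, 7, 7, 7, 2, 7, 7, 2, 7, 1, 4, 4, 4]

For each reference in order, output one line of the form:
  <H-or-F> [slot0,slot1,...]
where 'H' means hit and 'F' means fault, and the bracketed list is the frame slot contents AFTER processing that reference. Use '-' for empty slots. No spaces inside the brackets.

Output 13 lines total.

F [3,-,-]
F [3,7,-]
H [3,7,-]
H [3,7,-]
F [3,7,2]
H [3,7,2]
H [3,7,2]
H [3,7,2]
H [3,7,2]
F [1,7,2]
F [1,4,2]
H [1,4,2]
H [1,4,2]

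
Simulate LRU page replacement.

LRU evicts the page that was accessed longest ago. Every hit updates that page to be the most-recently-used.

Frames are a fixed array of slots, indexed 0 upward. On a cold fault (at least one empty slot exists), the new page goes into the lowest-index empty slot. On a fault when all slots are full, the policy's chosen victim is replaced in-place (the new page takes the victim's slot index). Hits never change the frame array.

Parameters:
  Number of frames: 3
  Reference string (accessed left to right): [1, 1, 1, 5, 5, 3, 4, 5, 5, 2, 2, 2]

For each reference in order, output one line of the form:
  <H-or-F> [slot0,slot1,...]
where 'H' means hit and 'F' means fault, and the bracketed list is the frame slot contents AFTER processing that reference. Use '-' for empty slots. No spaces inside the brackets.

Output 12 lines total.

F [1,-,-]
H [1,-,-]
H [1,-,-]
F [1,5,-]
H [1,5,-]
F [1,5,3]
F [4,5,3]
H [4,5,3]
H [4,5,3]
F [4,5,2]
H [4,5,2]
H [4,5,2]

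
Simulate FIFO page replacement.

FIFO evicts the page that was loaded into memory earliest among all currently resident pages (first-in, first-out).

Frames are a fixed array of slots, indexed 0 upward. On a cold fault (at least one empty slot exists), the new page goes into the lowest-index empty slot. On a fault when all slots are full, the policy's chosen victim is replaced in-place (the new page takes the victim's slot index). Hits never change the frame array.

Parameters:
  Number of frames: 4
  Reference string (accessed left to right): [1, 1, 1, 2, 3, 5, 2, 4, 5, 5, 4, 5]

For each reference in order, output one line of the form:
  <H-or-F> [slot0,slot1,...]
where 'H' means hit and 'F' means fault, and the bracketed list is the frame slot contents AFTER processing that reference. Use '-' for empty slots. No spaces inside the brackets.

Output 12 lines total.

F [1,-,-,-]
H [1,-,-,-]
H [1,-,-,-]
F [1,2,-,-]
F [1,2,3,-]
F [1,2,3,5]
H [1,2,3,5]
F [4,2,3,5]
H [4,2,3,5]
H [4,2,3,5]
H [4,2,3,5]
H [4,2,3,5]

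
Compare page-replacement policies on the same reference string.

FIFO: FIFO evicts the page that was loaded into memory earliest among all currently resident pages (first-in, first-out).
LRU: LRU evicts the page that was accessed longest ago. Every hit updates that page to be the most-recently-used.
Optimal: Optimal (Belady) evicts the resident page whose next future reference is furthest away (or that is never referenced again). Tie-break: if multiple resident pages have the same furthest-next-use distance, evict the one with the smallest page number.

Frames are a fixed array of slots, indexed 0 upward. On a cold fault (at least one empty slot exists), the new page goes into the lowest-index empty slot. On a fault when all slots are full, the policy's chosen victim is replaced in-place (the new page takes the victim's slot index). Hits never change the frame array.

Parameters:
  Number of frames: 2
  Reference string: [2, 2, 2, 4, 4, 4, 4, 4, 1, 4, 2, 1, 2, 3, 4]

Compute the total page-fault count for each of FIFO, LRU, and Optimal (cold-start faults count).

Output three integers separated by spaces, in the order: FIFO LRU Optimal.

--- FIFO ---
  step 0: ref 2 -> FAULT, frames=[2,-] (faults so far: 1)
  step 1: ref 2 -> HIT, frames=[2,-] (faults so far: 1)
  step 2: ref 2 -> HIT, frames=[2,-] (faults so far: 1)
  step 3: ref 4 -> FAULT, frames=[2,4] (faults so far: 2)
  step 4: ref 4 -> HIT, frames=[2,4] (faults so far: 2)
  step 5: ref 4 -> HIT, frames=[2,4] (faults so far: 2)
  step 6: ref 4 -> HIT, frames=[2,4] (faults so far: 2)
  step 7: ref 4 -> HIT, frames=[2,4] (faults so far: 2)
  step 8: ref 1 -> FAULT, evict 2, frames=[1,4] (faults so far: 3)
  step 9: ref 4 -> HIT, frames=[1,4] (faults so far: 3)
  step 10: ref 2 -> FAULT, evict 4, frames=[1,2] (faults so far: 4)
  step 11: ref 1 -> HIT, frames=[1,2] (faults so far: 4)
  step 12: ref 2 -> HIT, frames=[1,2] (faults so far: 4)
  step 13: ref 3 -> FAULT, evict 1, frames=[3,2] (faults so far: 5)
  step 14: ref 4 -> FAULT, evict 2, frames=[3,4] (faults so far: 6)
  FIFO total faults: 6
--- LRU ---
  step 0: ref 2 -> FAULT, frames=[2,-] (faults so far: 1)
  step 1: ref 2 -> HIT, frames=[2,-] (faults so far: 1)
  step 2: ref 2 -> HIT, frames=[2,-] (faults so far: 1)
  step 3: ref 4 -> FAULT, frames=[2,4] (faults so far: 2)
  step 4: ref 4 -> HIT, frames=[2,4] (faults so far: 2)
  step 5: ref 4 -> HIT, frames=[2,4] (faults so far: 2)
  step 6: ref 4 -> HIT, frames=[2,4] (faults so far: 2)
  step 7: ref 4 -> HIT, frames=[2,4] (faults so far: 2)
  step 8: ref 1 -> FAULT, evict 2, frames=[1,4] (faults so far: 3)
  step 9: ref 4 -> HIT, frames=[1,4] (faults so far: 3)
  step 10: ref 2 -> FAULT, evict 1, frames=[2,4] (faults so far: 4)
  step 11: ref 1 -> FAULT, evict 4, frames=[2,1] (faults so far: 5)
  step 12: ref 2 -> HIT, frames=[2,1] (faults so far: 5)
  step 13: ref 3 -> FAULT, evict 1, frames=[2,3] (faults so far: 6)
  step 14: ref 4 -> FAULT, evict 2, frames=[4,3] (faults so far: 7)
  LRU total faults: 7
--- Optimal ---
  step 0: ref 2 -> FAULT, frames=[2,-] (faults so far: 1)
  step 1: ref 2 -> HIT, frames=[2,-] (faults so far: 1)
  step 2: ref 2 -> HIT, frames=[2,-] (faults so far: 1)
  step 3: ref 4 -> FAULT, frames=[2,4] (faults so far: 2)
  step 4: ref 4 -> HIT, frames=[2,4] (faults so far: 2)
  step 5: ref 4 -> HIT, frames=[2,4] (faults so far: 2)
  step 6: ref 4 -> HIT, frames=[2,4] (faults so far: 2)
  step 7: ref 4 -> HIT, frames=[2,4] (faults so far: 2)
  step 8: ref 1 -> FAULT, evict 2, frames=[1,4] (faults so far: 3)
  step 9: ref 4 -> HIT, frames=[1,4] (faults so far: 3)
  step 10: ref 2 -> FAULT, evict 4, frames=[1,2] (faults so far: 4)
  step 11: ref 1 -> HIT, frames=[1,2] (faults so far: 4)
  step 12: ref 2 -> HIT, frames=[1,2] (faults so far: 4)
  step 13: ref 3 -> FAULT, evict 1, frames=[3,2] (faults so far: 5)
  step 14: ref 4 -> FAULT, evict 2, frames=[3,4] (faults so far: 6)
  Optimal total faults: 6

Answer: 6 7 6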